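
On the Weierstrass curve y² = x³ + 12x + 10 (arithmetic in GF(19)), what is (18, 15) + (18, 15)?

(7, 0)

tangent at (18, 15): λ = (3·18² + 12)/(2·15) ≡ 15/11. 11⁻¹ ≡ 7 (mod 19) since 11·7 = 77 ≡ 1, so λ ≡ 15·7 ≡ 10.
  x = λ² - 18 - 18 = 100 - 36 ≡ 7; y = λ·(18 - 7) - 15 ≡ 0. → (7, 0)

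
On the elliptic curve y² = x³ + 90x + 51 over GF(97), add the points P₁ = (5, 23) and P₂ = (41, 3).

(7, 32)

(5, 23) + (41, 3). λ = (3 - 23)/(41 - 5) ≡ 77/36 mod 97. 36⁻¹ ≡ 62 (mod 97) since 36·62 = 2232 ≡ 1, so λ ≡ 21.
  x = λ² - 5 - 41 = 441 - 46 ≡ 7; y = λ·(5 - 7) - 23 ≡ 32. → (7, 32)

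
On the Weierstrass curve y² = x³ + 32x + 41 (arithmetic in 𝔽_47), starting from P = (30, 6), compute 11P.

Repeated addition: build up to 11P.
2P: tangent at (30, 6): λ = (3·30² + 32)/(2·6) ≡ 6/12. 12⁻¹ ≡ 4 (mod 47), so λ ≡ 6·4 ≡ 24.
  x = λ² - 30 - 30 = 576 - 60 ≡ 46; y = λ·(30 - 46) - 6 ≡ 33. → (46, 33)
3P: (46, 33) + (30, 6). λ = (6 - 33)/(30 - 46) ≡ 20/31 mod 47. 31⁻¹ ≡ 44 (mod 47) since 31·44 = 1364 ≡ 1, so λ ≡ 34.
  x = λ² - 46 - 30 = 1156 - 76 ≡ 46; y = λ·(46 - 46) - 33 ≡ 14. → (46, 14)
4P: (46, 14) + (30, 6). λ = (6 - 14)/(30 - 46) ≡ 39/31 mod 47. 31⁻¹ ≡ 44 (mod 47), so λ ≡ 24.
  x = λ² - 46 - 30 = 576 - 76 ≡ 30; y = λ·(46 - 30) - 14 ≡ 41. → (30, 41)
5P: (30, 41) + (30, 6): same x and y₁ ≡ -y₂, so the sum is ∞.
6P: ∞ + (30, 6) = (30, 6) (identity).
7P: tangent at (30, 6): λ = (3·30² + 32)/(2·6) ≡ 6/12. 12⁻¹ ≡ 4 (mod 47) since 12·4 = 48 ≡ 1, so λ ≡ 6·4 ≡ 24.
  x = λ² - 30 - 30 = 576 - 60 ≡ 46; y = λ·(30 - 46) - 6 ≡ 33. → (46, 33)
8P: (46, 33) + (30, 6). λ = (6 - 33)/(30 - 46) ≡ 20/31 mod 47. 31⁻¹ ≡ 44 (mod 47) since 31·44 = 1364 ≡ 1, so λ ≡ 34.
  x = λ² - 46 - 30 = 1156 - 76 ≡ 46; y = λ·(46 - 46) - 33 ≡ 14. → (46, 14)
9P: (46, 14) + (30, 6). λ = (6 - 14)/(30 - 46) ≡ 39/31 mod 47. 31⁻¹ ≡ 44 (mod 47), so λ ≡ 24.
  x = λ² - 46 - 30 = 576 - 76 ≡ 30; y = λ·(46 - 30) - 14 ≡ 41. → (30, 41)
10P: (30, 41) + (30, 6): same x and y₁ ≡ -y₂, so the sum is ∞.
11P: ∞ + (30, 6) = (30, 6) (identity).

(30, 6)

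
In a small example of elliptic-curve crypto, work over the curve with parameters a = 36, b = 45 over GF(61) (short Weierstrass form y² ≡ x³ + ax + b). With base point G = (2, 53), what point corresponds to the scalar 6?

(12, 3)

Repeated addition: build up to 6G.
2G: tangent at (2, 53): λ = (3·2² + 36)/(2·53) ≡ 48/45. 45⁻¹ ≡ 19 (mod 61), so λ ≡ 48·19 ≡ 58.
  x = λ² - 2 - 2 = 3364 - 4 ≡ 5; y = λ·(2 - 5) - 53 ≡ 17. → (5, 17)
3G: (5, 17) + (2, 53). λ = (53 - 17)/(2 - 5) ≡ 36/58 mod 61. 58⁻¹ ≡ 20 (mod 61), so λ ≡ 49.
  x = λ² - 5 - 2 = 2401 - 7 ≡ 15; y = λ·(5 - 15) - 17 ≡ 42. → (15, 42)
4G: (15, 42) + (2, 53). λ = (53 - 42)/(2 - 15) ≡ 11/48 mod 61. 48⁻¹ ≡ 14 (mod 61), so λ ≡ 32.
  x = λ² - 15 - 2 = 1024 - 17 ≡ 31; y = λ·(15 - 31) - 42 ≡ 56. → (31, 56)
5G: (31, 56) + (2, 53). λ = (53 - 56)/(2 - 31) ≡ 58/32 mod 61. 32⁻¹ ≡ 21 (mod 61) since 32·21 = 672 ≡ 1, so λ ≡ 59.
  x = λ² - 31 - 2 = 3481 - 33 ≡ 32; y = λ·(31 - 32) - 56 ≡ 7. → (32, 7)
6G: (32, 7) + (2, 53). λ = (53 - 7)/(2 - 32) ≡ 46/31 mod 61. 31⁻¹ ≡ 2 (mod 61) since 31·2 = 62 ≡ 1, so λ ≡ 31.
  x = λ² - 32 - 2 = 961 - 34 ≡ 12; y = λ·(32 - 12) - 7 ≡ 3. → (12, 3)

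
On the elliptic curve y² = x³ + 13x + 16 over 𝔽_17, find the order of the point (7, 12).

5

2P: tangent at (7, 12): λ = (3·7² + 13)/(2·12) ≡ 7/7. 7⁻¹ ≡ 5 (mod 17) since 7·5 = 35 ≡ 1, so λ ≡ 7·5 ≡ 1.
  x = λ² - 7 - 7 = 1 - 14 ≡ 4; y = λ·(7 - 4) - 12 ≡ 8. → (4, 8)
3P: (4, 8) + (7, 12). λ = (12 - 8)/(7 - 4) ≡ 4/3 mod 17. 3⁻¹ ≡ 6 (mod 17), so λ ≡ 7.
  x = λ² - 4 - 7 = 49 - 11 ≡ 4; y = λ·(4 - 4) - 8 ≡ 9. → (4, 9)
4P: (4, 9) + (7, 12). λ = (12 - 9)/(7 - 4) ≡ 3/3 mod 17. 3⁻¹ ≡ 6 (mod 17), so λ ≡ 1.
  x = λ² - 4 - 7 = 1 - 11 ≡ 7; y = λ·(4 - 7) - 9 ≡ 5. → (7, 5)
5P: (7, 5) + (7, 12): same x and y₁ ≡ -y₂, so the sum is O.
5P = O, so the order is 5.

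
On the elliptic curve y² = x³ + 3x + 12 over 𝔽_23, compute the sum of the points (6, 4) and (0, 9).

(6, 4) + (0, 9). λ = (9 - 4)/(0 - 6) ≡ 5/17 mod 23. 17⁻¹ ≡ 19 (mod 23), so λ ≡ 3.
  x = λ² - 6 - 0 = 9 - 6 ≡ 3; y = λ·(6 - 3) - 4 ≡ 5. → (3, 5)

(3, 5)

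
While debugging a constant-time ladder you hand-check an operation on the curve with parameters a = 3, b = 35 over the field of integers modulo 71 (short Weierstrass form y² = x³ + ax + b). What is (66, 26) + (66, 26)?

tangent at (66, 26): λ = (3·66² + 3)/(2·26) ≡ 7/52. 52⁻¹ ≡ 56 (mod 71), so λ ≡ 7·56 ≡ 37.
  x = λ² - 66 - 66 = 1369 - 132 ≡ 30; y = λ·(66 - 30) - 26 ≡ 28. → (30, 28)

(30, 28)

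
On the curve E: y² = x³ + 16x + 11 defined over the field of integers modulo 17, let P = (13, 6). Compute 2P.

tangent at (13, 6): λ = (3·13² + 16)/(2·6) ≡ 13/12. 12⁻¹ ≡ 10 (mod 17) since 12·10 = 120 ≡ 1, so λ ≡ 13·10 ≡ 11.
  x = λ² - 13 - 13 = 121 - 26 ≡ 10; y = λ·(13 - 10) - 6 ≡ 10. → (10, 10)

(10, 10)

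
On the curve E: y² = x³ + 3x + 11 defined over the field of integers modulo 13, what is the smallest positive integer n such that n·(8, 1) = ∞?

2P: tangent at (8, 1): λ = (3·8² + 3)/(2·1) ≡ 0/2. 2⁻¹ ≡ 7 (mod 13), so λ ≡ 0·7 ≡ 0.
  x = λ² - 8 - 8 = 0 - 16 ≡ 10; y = λ·(8 - 10) - 1 ≡ 12. → (10, 12)
3P: (10, 12) + (8, 1). λ = (1 - 12)/(8 - 10) ≡ 2/11 mod 13. 11⁻¹ ≡ 6 (mod 13), so λ ≡ 12.
  x = λ² - 10 - 8 = 144 - 18 ≡ 9; y = λ·(10 - 9) - 12 ≡ 0. → (9, 0)
4P: (9, 0) + (8, 1). λ = (1 - 0)/(8 - 9) ≡ 1/12 mod 13. 12⁻¹ ≡ 12 (mod 13), so λ ≡ 12.
  x = λ² - 9 - 8 = 144 - 17 ≡ 10; y = λ·(9 - 10) - 0 ≡ 1. → (10, 1)
5P: (10, 1) + (8, 1). λ = (1 - 1)/(8 - 10) ≡ 0/11 mod 13. 11⁻¹ ≡ 6 (mod 13), so λ ≡ 0.
  x = λ² - 10 - 8 = 0 - 18 ≡ 8; y = λ·(10 - 8) - 1 ≡ 12. → (8, 12)
6P: (8, 12) + (8, 1): same x and y₁ ≡ -y₂, so the sum is ∞.
6P = ∞, so the order is 6.

6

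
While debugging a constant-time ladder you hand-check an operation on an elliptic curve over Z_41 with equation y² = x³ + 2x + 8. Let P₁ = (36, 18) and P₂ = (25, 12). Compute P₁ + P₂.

(36, 18) + (25, 12). λ = (12 - 18)/(25 - 36) ≡ 35/30 mod 41. 30⁻¹ ≡ 26 (mod 41), so λ ≡ 8.
  x = λ² - 36 - 25 = 64 - 61 ≡ 3; y = λ·(36 - 3) - 18 ≡ 0. → (3, 0)

(3, 0)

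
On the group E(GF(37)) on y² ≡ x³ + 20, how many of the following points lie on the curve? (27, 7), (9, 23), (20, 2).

0

(27, 7): 7² ≡ 12, rhs ≡ 19 → off.
(9, 23): 23² ≡ 11, rhs ≡ 9 → off.
(20, 2): 2² ≡ 4, rhs ≡ 28 → off.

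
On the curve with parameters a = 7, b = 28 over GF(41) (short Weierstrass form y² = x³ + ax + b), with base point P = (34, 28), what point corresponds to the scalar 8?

Repeated addition: build up to 8P.
2P: tangent at (34, 28): λ = (3·34² + 7)/(2·28) ≡ 31/15. 15⁻¹ ≡ 11 (mod 41), so λ ≡ 31·11 ≡ 13.
  x = λ² - 34 - 34 = 169 - 68 ≡ 19; y = λ·(34 - 19) - 28 ≡ 3. → (19, 3)
3P: (19, 3) + (34, 28). λ = (28 - 3)/(34 - 19) ≡ 25/15 mod 41. 15⁻¹ ≡ 11 (mod 41), so λ ≡ 29.
  x = λ² - 19 - 34 = 841 - 53 ≡ 9; y = λ·(19 - 9) - 3 ≡ 0. → (9, 0)
4P: (9, 0) + (34, 28). λ = (28 - 0)/(34 - 9) ≡ 28/25 mod 41. 25⁻¹ ≡ 23 (mod 41) since 25·23 = 575 ≡ 1, so λ ≡ 29.
  x = λ² - 9 - 34 = 841 - 43 ≡ 19; y = λ·(9 - 19) - 0 ≡ 38. → (19, 38)
5P: (19, 38) + (34, 28). λ = (28 - 38)/(34 - 19) ≡ 31/15 mod 41. 15⁻¹ ≡ 11 (mod 41) since 15·11 = 165 ≡ 1, so λ ≡ 13.
  x = λ² - 19 - 34 = 169 - 53 ≡ 34; y = λ·(19 - 34) - 38 ≡ 13. → (34, 13)
6P: (34, 13) + (34, 28): same x and y₁ ≡ -y₂, so the sum is O.
7P: O + (34, 28) = (34, 28) (identity).
8P: tangent at (34, 28): λ = (3·34² + 7)/(2·28) ≡ 31/15. 15⁻¹ ≡ 11 (mod 41), so λ ≡ 31·11 ≡ 13.
  x = λ² - 34 - 34 = 169 - 68 ≡ 19; y = λ·(34 - 19) - 28 ≡ 3. → (19, 3)

(19, 3)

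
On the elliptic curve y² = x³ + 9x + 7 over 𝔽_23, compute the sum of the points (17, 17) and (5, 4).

(17, 17) + (5, 4). λ = (4 - 17)/(5 - 17) ≡ 10/11 mod 23. 11⁻¹ ≡ 21 (mod 23), so λ ≡ 3.
  x = λ² - 17 - 5 = 9 - 22 ≡ 10; y = λ·(17 - 10) - 17 ≡ 4. → (10, 4)

(10, 4)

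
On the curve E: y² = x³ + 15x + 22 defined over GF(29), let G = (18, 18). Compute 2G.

tangent at (18, 18): λ = (3·18² + 15)/(2·18) ≡ 1/7. 7⁻¹ ≡ 25 (mod 29), so λ ≡ 1·25 ≡ 25.
  x = λ² - 18 - 18 = 625 - 36 ≡ 9; y = λ·(18 - 9) - 18 ≡ 4. → (9, 4)

(9, 4)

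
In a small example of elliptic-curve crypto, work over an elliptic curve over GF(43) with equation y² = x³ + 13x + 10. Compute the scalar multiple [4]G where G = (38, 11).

(32, 16)

Double-and-add on 4 = (100)₂. Start with G = (38, 11) for the leading 1-bit.
double: tangent at (38, 11): λ = (3·38² + 13)/(2·11) ≡ 2/22. 22⁻¹ ≡ 2 (mod 43), so λ ≡ 2·2 ≡ 4.
  x = λ² - 38 - 38 = 16 - 76 ≡ 26; y = λ·(38 - 26) - 11 ≡ 37. → (26, 37)
double: tangent at (26, 37): λ = (3·26² + 13)/(2·37) ≡ 20/31. 31⁻¹ ≡ 25 (mod 43) since 31·25 = 775 ≡ 1, so λ ≡ 20·25 ≡ 27.
  x = λ² - 26 - 26 = 729 - 52 ≡ 32; y = λ·(26 - 32) - 37 ≡ 16. → (32, 16)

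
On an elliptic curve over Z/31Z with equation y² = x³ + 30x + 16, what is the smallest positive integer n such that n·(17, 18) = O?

2P: tangent at (17, 18): λ = (3·17² + 30)/(2·18) ≡ 29/5. 5⁻¹ ≡ 25 (mod 31) since 5·25 = 125 ≡ 1, so λ ≡ 29·25 ≡ 12.
  x = λ² - 17 - 17 = 144 - 34 ≡ 17; y = λ·(17 - 17) - 18 ≡ 13. → (17, 13)
3P: (17, 13) + (17, 18): same x and y₁ ≡ -y₂, so the sum is O.
3P = O, so the order is 3.

3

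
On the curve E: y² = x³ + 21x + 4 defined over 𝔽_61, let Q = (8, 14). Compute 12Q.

Repeated addition: build up to 12Q.
2Q: tangent at (8, 14): λ = (3·8² + 21)/(2·14) ≡ 30/28. 28⁻¹ ≡ 24 (mod 61) since 28·24 = 672 ≡ 1, so λ ≡ 30·24 ≡ 49.
  x = λ² - 8 - 8 = 2401 - 16 ≡ 6; y = λ·(8 - 6) - 14 ≡ 23. → (6, 23)
3Q: (6, 23) + (8, 14). λ = (14 - 23)/(8 - 6) ≡ 52/2 mod 61. 2⁻¹ ≡ 31 (mod 61), so λ ≡ 26.
  x = λ² - 6 - 8 = 676 - 14 ≡ 52; y = λ·(6 - 52) - 23 ≡ 1. → (52, 1)
4Q: (52, 1) + (8, 14). λ = (14 - 1)/(8 - 52) ≡ 13/17 mod 61. 17⁻¹ ≡ 18 (mod 61) since 17·18 = 306 ≡ 1, so λ ≡ 51.
  x = λ² - 52 - 8 = 2601 - 60 ≡ 40; y = λ·(52 - 40) - 1 ≡ 1. → (40, 1)
5Q: (40, 1) + (8, 14). λ = (14 - 1)/(8 - 40) ≡ 13/29 mod 61. 29⁻¹ ≡ 40 (mod 61) since 29·40 = 1160 ≡ 1, so λ ≡ 32.
  x = λ² - 40 - 8 = 1024 - 48 ≡ 0; y = λ·(40 - 0) - 1 ≡ 59. → (0, 59)
6Q: (0, 59) + (8, 14). λ = (14 - 59)/(8 - 0) ≡ 16/8 mod 61. 8⁻¹ ≡ 23 (mod 61), so λ ≡ 2.
  x = λ² - 0 - 8 = 4 - 8 ≡ 57; y = λ·(0 - 57) - 59 ≡ 10. → (57, 10)
7Q: (57, 10) + (8, 14). λ = (14 - 10)/(8 - 57) ≡ 4/12 mod 61. 12⁻¹ ≡ 56 (mod 61) since 12·56 = 672 ≡ 1, so λ ≡ 41.
  x = λ² - 57 - 8 = 1681 - 65 ≡ 30; y = λ·(57 - 30) - 10 ≡ 60. → (30, 60)
8Q: (30, 60) + (8, 14). λ = (14 - 60)/(8 - 30) ≡ 15/39 mod 61. 39⁻¹ ≡ 36 (mod 61) since 39·36 = 1404 ≡ 1, so λ ≡ 52.
  x = λ² - 30 - 8 = 2704 - 38 ≡ 43; y = λ·(30 - 43) - 60 ≡ 57. → (43, 57)
9Q: (43, 57) + (8, 14). λ = (14 - 57)/(8 - 43) ≡ 18/26 mod 61. 26⁻¹ ≡ 54 (mod 61) since 26·54 = 1404 ≡ 1, so λ ≡ 57.
  x = λ² - 43 - 8 = 3249 - 51 ≡ 26; y = λ·(43 - 26) - 57 ≡ 58. → (26, 58)
10Q: (26, 58) + (8, 14). λ = (14 - 58)/(8 - 26) ≡ 17/43 mod 61. 43⁻¹ ≡ 44 (mod 61) since 43·44 = 1892 ≡ 1, so λ ≡ 16.
  x = λ² - 26 - 8 = 256 - 34 ≡ 39; y = λ·(26 - 39) - 58 ≡ 39. → (39, 39)
11Q: (39, 39) + (8, 14). λ = (14 - 39)/(8 - 39) ≡ 36/30 mod 61. 30⁻¹ ≡ 59 (mod 61) since 30·59 = 1770 ≡ 1, so λ ≡ 50.
  x = λ² - 39 - 8 = 2500 - 47 ≡ 13; y = λ·(39 - 13) - 39 ≡ 41. → (13, 41)
12Q: (13, 41) + (8, 14). λ = (14 - 41)/(8 - 13) ≡ 34/56 mod 61. 56⁻¹ ≡ 12 (mod 61) since 56·12 = 672 ≡ 1, so λ ≡ 42.
  x = λ² - 13 - 8 = 1764 - 21 ≡ 35; y = λ·(13 - 35) - 41 ≡ 11. → (35, 11)

(35, 11)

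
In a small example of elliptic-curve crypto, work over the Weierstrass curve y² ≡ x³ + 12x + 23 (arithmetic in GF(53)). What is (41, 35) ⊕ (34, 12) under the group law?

(18, 33)

(41, 35) + (34, 12). λ = (12 - 35)/(34 - 41) ≡ 30/46 mod 53. 46⁻¹ ≡ 15 (mod 53) since 46·15 = 690 ≡ 1, so λ ≡ 26.
  x = λ² - 41 - 34 = 676 - 75 ≡ 18; y = λ·(41 - 18) - 35 ≡ 33. → (18, 33)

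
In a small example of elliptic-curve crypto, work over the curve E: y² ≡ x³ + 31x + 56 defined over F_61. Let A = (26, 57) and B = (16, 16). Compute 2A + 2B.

First 2A:
Repeated addition: build up to 2A.
2A: tangent at (26, 57): λ = (3·26² + 31)/(2·57) ≡ 46/53. 53⁻¹ ≡ 38 (mod 61) since 53·38 = 2014 ≡ 1, so λ ≡ 46·38 ≡ 40.
  x = λ² - 26 - 26 = 1600 - 52 ≡ 23; y = λ·(26 - 23) - 57 ≡ 2. → (23, 2)
2A = (23, 2).
Next 2B:
Repeated addition: build up to 2B.
2B: tangent at (16, 16): λ = (3·16² + 31)/(2·16) ≡ 6/32. 32⁻¹ ≡ 21 (mod 61), so λ ≡ 6·21 ≡ 4.
  x = λ² - 16 - 16 = 16 - 32 ≡ 45; y = λ·(16 - 45) - 16 ≡ 51. → (45, 51)
2B = (45, 51).
Finally 2A + 2B:
(23, 2) + (45, 51). λ = (51 - 2)/(45 - 23) ≡ 49/22 mod 61. 22⁻¹ ≡ 25 (mod 61) since 22·25 = 550 ≡ 1, so λ ≡ 5.
  x = λ² - 23 - 45 = 25 - 68 ≡ 18; y = λ·(23 - 18) - 2 ≡ 23. → (18, 23)

(18, 23)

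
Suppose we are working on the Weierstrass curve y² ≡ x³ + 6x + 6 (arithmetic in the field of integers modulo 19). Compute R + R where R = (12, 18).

tangent at (12, 18): λ = (3·12² + 6)/(2·18) ≡ 1/17. 17⁻¹ ≡ 9 (mod 19) since 17·9 = 153 ≡ 1, so λ ≡ 1·9 ≡ 9.
  x = λ² - 12 - 12 = 81 - 24 ≡ 0; y = λ·(12 - 0) - 18 ≡ 14. → (0, 14)

(0, 14)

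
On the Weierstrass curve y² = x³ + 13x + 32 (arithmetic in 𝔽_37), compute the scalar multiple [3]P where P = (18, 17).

Repeated addition: build up to 3P.
2P: tangent at (18, 17): λ = (3·18² + 13)/(2·17) ≡ 23/34. 34⁻¹ ≡ 12 (mod 37) since 34·12 = 408 ≡ 1, so λ ≡ 23·12 ≡ 17.
  x = λ² - 18 - 18 = 289 - 36 ≡ 31; y = λ·(18 - 31) - 17 ≡ 21. → (31, 21)
3P: (31, 21) + (18, 17). λ = (17 - 21)/(18 - 31) ≡ 33/24 mod 37. 24⁻¹ ≡ 17 (mod 37) since 24·17 = 408 ≡ 1, so λ ≡ 6.
  x = λ² - 31 - 18 = 36 - 49 ≡ 24; y = λ·(31 - 24) - 21 ≡ 21. → (24, 21)

(24, 21)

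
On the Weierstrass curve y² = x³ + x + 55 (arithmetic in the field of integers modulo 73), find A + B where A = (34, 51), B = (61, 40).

(34, 51) + (61, 40). λ = (40 - 51)/(61 - 34) ≡ 62/27 mod 73. 27⁻¹ ≡ 46 (mod 73), so λ ≡ 5.
  x = λ² - 34 - 61 = 25 - 95 ≡ 3; y = λ·(34 - 3) - 51 ≡ 31. → (3, 31)

(3, 31)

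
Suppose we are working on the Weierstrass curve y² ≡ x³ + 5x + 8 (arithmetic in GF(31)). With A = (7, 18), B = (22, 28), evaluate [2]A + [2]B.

First 2A:
Repeated addition: build up to 2A.
2A: tangent at (7, 18): λ = (3·7² + 5)/(2·18) ≡ 28/5. 5⁻¹ ≡ 25 (mod 31) since 5·25 = 125 ≡ 1, so λ ≡ 28·25 ≡ 18.
  x = λ² - 7 - 7 = 324 - 14 ≡ 0; y = λ·(7 - 0) - 18 ≡ 15. → (0, 15)
2A = (0, 15).
Next 2B:
Repeated addition: build up to 2B.
2B: tangent at (22, 28): λ = (3·22² + 5)/(2·28) ≡ 0/25. 25⁻¹ ≡ 5 (mod 31) since 25·5 = 125 ≡ 1, so λ ≡ 0·5 ≡ 0.
  x = λ² - 22 - 22 = 0 - 44 ≡ 18; y = λ·(22 - 18) - 28 ≡ 3. → (18, 3)
2B = (18, 3).
Finally 2A + 2B:
(0, 15) + (18, 3). λ = (3 - 15)/(18 - 0) ≡ 19/18 mod 31. 18⁻¹ ≡ 19 (mod 31), so λ ≡ 20.
  x = λ² - 0 - 18 = 400 - 18 ≡ 10; y = λ·(0 - 10) - 15 ≡ 2. → (10, 2)

(10, 2)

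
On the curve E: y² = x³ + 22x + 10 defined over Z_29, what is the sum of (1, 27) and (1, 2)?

The two points share x = 1 and their y-coordinates satisfy 27 + 2 ≡ 0 (mod 29), so they are inverses. Their sum is O.

O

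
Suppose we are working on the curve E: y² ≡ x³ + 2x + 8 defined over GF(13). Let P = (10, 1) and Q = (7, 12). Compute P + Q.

(10, 1) + (7, 12). λ = (12 - 1)/(7 - 10) ≡ 11/10 mod 13. 10⁻¹ ≡ 4 (mod 13), so λ ≡ 5.
  x = λ² - 10 - 7 = 25 - 17 ≡ 8; y = λ·(10 - 8) - 1 ≡ 9. → (8, 9)

(8, 9)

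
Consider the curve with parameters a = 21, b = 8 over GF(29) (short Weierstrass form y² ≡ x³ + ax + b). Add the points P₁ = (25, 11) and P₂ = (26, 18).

(25, 11) + (26, 18). λ = (18 - 11)/(26 - 25) ≡ 7/1 mod 29. 1⁻¹ ≡ 1 (mod 29), so λ ≡ 7.
  x = λ² - 25 - 26 = 49 - 51 ≡ 27; y = λ·(25 - 27) - 11 ≡ 4. → (27, 4)

(27, 4)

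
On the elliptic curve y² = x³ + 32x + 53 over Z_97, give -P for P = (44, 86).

(44, 11)

-(44, 86) = (44, -86 mod 97) = (44, 11).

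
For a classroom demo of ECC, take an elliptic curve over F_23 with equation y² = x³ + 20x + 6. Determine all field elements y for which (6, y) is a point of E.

none

x³ + 20x + 6 = 342 ≡ 20 (mod 23).
20 is a non-residue mod 23; no y exists.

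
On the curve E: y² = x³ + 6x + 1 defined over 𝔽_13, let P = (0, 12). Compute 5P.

(7, 10)

Double-and-add on 5 = (101)₂. Start with P = (0, 12) for the leading 1-bit.
double: tangent at (0, 12): λ = (3·0² + 6)/(2·12) ≡ 6/11. 11⁻¹ ≡ 6 (mod 13), so λ ≡ 6·6 ≡ 10.
  x = λ² - 0 - 0 = 100 - 0 ≡ 9; y = λ·(0 - 9) - 12 ≡ 2. → (9, 2)
double: tangent at (9, 2): λ = (3·9² + 6)/(2·2) ≡ 2/4. 4⁻¹ ≡ 10 (mod 13), so λ ≡ 2·10 ≡ 7.
  x = λ² - 9 - 9 = 49 - 18 ≡ 5; y = λ·(9 - 5) - 2 ≡ 0. → (5, 0)
add P: (5, 0) + (0, 12). λ = (12 - 0)/(0 - 5) ≡ 12/8 mod 13. 8⁻¹ ≡ 5 (mod 13) since 8·5 = 40 ≡ 1, so λ ≡ 8.
  x = λ² - 5 - 0 = 64 - 5 ≡ 7; y = λ·(5 - 7) - 0 ≡ 10. → (7, 10)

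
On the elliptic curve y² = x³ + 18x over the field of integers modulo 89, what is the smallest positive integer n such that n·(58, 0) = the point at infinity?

2

2P: (58, 0) + (58, 0): same x and y₁ ≡ -y₂, so the sum is the point at infinity.
2P = the point at infinity, so the order is 2.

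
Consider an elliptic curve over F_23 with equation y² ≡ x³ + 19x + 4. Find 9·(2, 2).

(20, 9)

Write G = (2, 2).
Double-and-add on 9 = (1001)₂. Start with G = (2, 2) for the leading 1-bit.
double: tangent at (2, 2): λ = (3·2² + 19)/(2·2) ≡ 8/4. 4⁻¹ ≡ 6 (mod 23) since 4·6 = 24 ≡ 1, so λ ≡ 8·6 ≡ 2.
  x = λ² - 2 - 2 = 4 - 4 ≡ 0; y = λ·(2 - 0) - 2 ≡ 2. → (0, 2)
double: tangent at (0, 2): λ = (3·0² + 19)/(2·2) ≡ 19/4. 4⁻¹ ≡ 6 (mod 23), so λ ≡ 19·6 ≡ 22.
  x = λ² - 0 - 0 = 484 - 0 ≡ 1; y = λ·(0 - 1) - 2 ≡ 22. → (1, 22)
double: tangent at (1, 22): λ = (3·1² + 19)/(2·22) ≡ 22/21. 21⁻¹ ≡ 11 (mod 23), so λ ≡ 22·11 ≡ 12.
  x = λ² - 1 - 1 = 144 - 2 ≡ 4; y = λ·(1 - 4) - 22 ≡ 11. → (4, 11)
add G: (4, 11) + (2, 2). λ = (2 - 11)/(2 - 4) ≡ 14/21 mod 23. 21⁻¹ ≡ 11 (mod 23), so λ ≡ 16.
  x = λ² - 4 - 2 = 256 - 6 ≡ 20; y = λ·(4 - 20) - 11 ≡ 9. → (20, 9)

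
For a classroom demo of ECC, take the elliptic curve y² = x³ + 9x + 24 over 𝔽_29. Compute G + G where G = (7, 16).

(22, 16)

tangent at (7, 16): λ = (3·7² + 9)/(2·16) ≡ 11/3. 3⁻¹ ≡ 10 (mod 29), so λ ≡ 11·10 ≡ 23.
  x = λ² - 7 - 7 = 529 - 14 ≡ 22; y = λ·(7 - 22) - 16 ≡ 16. → (22, 16)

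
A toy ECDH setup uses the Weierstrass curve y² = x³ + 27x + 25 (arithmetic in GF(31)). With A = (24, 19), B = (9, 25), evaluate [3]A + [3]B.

(27, 15)

First 3A:
Repeated addition: build up to 3A.
2A: tangent at (24, 19): λ = (3·24² + 27)/(2·19) ≡ 19/7. 7⁻¹ ≡ 9 (mod 31), so λ ≡ 19·9 ≡ 16.
  x = λ² - 24 - 24 = 256 - 48 ≡ 22; y = λ·(24 - 22) - 19 ≡ 13. → (22, 13)
3A: (22, 13) + (24, 19). λ = (19 - 13)/(24 - 22) ≡ 6/2 mod 31. 2⁻¹ ≡ 16 (mod 31), so λ ≡ 3.
  x = λ² - 22 - 24 = 9 - 46 ≡ 25; y = λ·(22 - 25) - 13 ≡ 9. → (25, 9)
3A = (25, 9).
Next 3B:
Repeated addition: build up to 3B.
2B: tangent at (9, 25): λ = (3·9² + 27)/(2·25) ≡ 22/19. 19⁻¹ ≡ 18 (mod 31) since 19·18 = 342 ≡ 1, so λ ≡ 22·18 ≡ 24.
  x = λ² - 9 - 9 = 576 - 18 ≡ 0; y = λ·(9 - 0) - 25 ≡ 5. → (0, 5)
3B: (0, 5) + (9, 25). λ = (25 - 5)/(9 - 0) ≡ 20/9 mod 31. 9⁻¹ ≡ 7 (mod 31), so λ ≡ 16.
  x = λ² - 0 - 9 = 256 - 9 ≡ 30; y = λ·(0 - 30) - 5 ≡ 11. → (30, 11)
3B = (30, 11).
Finally 3A + 3B:
(25, 9) + (30, 11). λ = (11 - 9)/(30 - 25) ≡ 2/5 mod 31. 5⁻¹ ≡ 25 (mod 31) since 5·25 = 125 ≡ 1, so λ ≡ 19.
  x = λ² - 25 - 30 = 361 - 55 ≡ 27; y = λ·(25 - 27) - 9 ≡ 15. → (27, 15)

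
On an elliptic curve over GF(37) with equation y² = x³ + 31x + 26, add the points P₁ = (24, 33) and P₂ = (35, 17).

(24, 33) + (35, 17). λ = (17 - 33)/(35 - 24) ≡ 21/11 mod 37. 11⁻¹ ≡ 27 (mod 37) since 11·27 = 297 ≡ 1, so λ ≡ 12.
  x = λ² - 24 - 35 = 144 - 59 ≡ 11; y = λ·(24 - 11) - 33 ≡ 12. → (11, 12)

(11, 12)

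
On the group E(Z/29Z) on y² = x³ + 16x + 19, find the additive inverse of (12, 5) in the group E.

-(12, 5) = (12, -5 mod 29) = (12, 24).

(12, 24)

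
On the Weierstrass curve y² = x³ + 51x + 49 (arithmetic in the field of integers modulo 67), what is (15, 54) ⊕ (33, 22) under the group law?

(15, 54) + (33, 22). λ = (22 - 54)/(33 - 15) ≡ 35/18 mod 67. 18⁻¹ ≡ 41 (mod 67), so λ ≡ 28.
  x = λ² - 15 - 33 = 784 - 48 ≡ 66; y = λ·(15 - 66) - 54 ≡ 59. → (66, 59)

(66, 59)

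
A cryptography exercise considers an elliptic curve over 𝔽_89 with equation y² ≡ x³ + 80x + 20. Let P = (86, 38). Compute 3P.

(44, 76)

Repeated addition: build up to 3P.
2P: tangent at (86, 38): λ = (3·86² + 80)/(2·38) ≡ 18/76. 76⁻¹ ≡ 41 (mod 89), so λ ≡ 18·41 ≡ 26.
  x = λ² - 86 - 86 = 676 - 172 ≡ 59; y = λ·(86 - 59) - 38 ≡ 41. → (59, 41)
3P: (59, 41) + (86, 38). λ = (38 - 41)/(86 - 59) ≡ 86/27 mod 89. 27⁻¹ ≡ 33 (mod 89) since 27·33 = 891 ≡ 1, so λ ≡ 79.
  x = λ² - 59 - 86 = 6241 - 145 ≡ 44; y = λ·(59 - 44) - 41 ≡ 76. → (44, 76)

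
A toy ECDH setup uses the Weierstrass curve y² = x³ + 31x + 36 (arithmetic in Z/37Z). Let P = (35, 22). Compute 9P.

(12, 8)

Repeated addition: build up to 9P.
2P: tangent at (35, 22): λ = (3·35² + 31)/(2·22) ≡ 6/7. 7⁻¹ ≡ 16 (mod 37) since 7·16 = 112 ≡ 1, so λ ≡ 6·16 ≡ 22.
  x = λ² - 35 - 35 = 484 - 70 ≡ 7; y = λ·(35 - 7) - 22 ≡ 2. → (7, 2)
3P: (7, 2) + (35, 22). λ = (22 - 2)/(35 - 7) ≡ 20/28 mod 37. 28⁻¹ ≡ 4 (mod 37), so λ ≡ 6.
  x = λ² - 7 - 35 = 36 - 42 ≡ 31; y = λ·(7 - 31) - 2 ≡ 2. → (31, 2)
4P: (31, 2) + (35, 22). λ = (22 - 2)/(35 - 31) ≡ 20/4 mod 37. 4⁻¹ ≡ 28 (mod 37) since 4·28 = 112 ≡ 1, so λ ≡ 5.
  x = λ² - 31 - 35 = 25 - 66 ≡ 33; y = λ·(31 - 33) - 2 ≡ 25. → (33, 25)
5P: (33, 25) + (35, 22). λ = (22 - 25)/(35 - 33) ≡ 34/2 mod 37. 2⁻¹ ≡ 19 (mod 37), so λ ≡ 17.
  x = λ² - 33 - 35 = 289 - 68 ≡ 36; y = λ·(33 - 36) - 25 ≡ 35. → (36, 35)
6P: (36, 35) + (35, 22). λ = (22 - 35)/(35 - 36) ≡ 24/36 mod 37. 36⁻¹ ≡ 36 (mod 37) since 36·36 = 1296 ≡ 1, so λ ≡ 13.
  x = λ² - 36 - 35 = 169 - 71 ≡ 24; y = λ·(36 - 24) - 35 ≡ 10. → (24, 10)
7P: (24, 10) + (35, 22). λ = (22 - 10)/(35 - 24) ≡ 12/11 mod 37. 11⁻¹ ≡ 27 (mod 37) since 11·27 = 297 ≡ 1, so λ ≡ 28.
  x = λ² - 24 - 35 = 784 - 59 ≡ 22; y = λ·(24 - 22) - 10 ≡ 9. → (22, 9)
8P: (22, 9) + (35, 22). λ = (22 - 9)/(35 - 22) ≡ 13/13 mod 37. 13⁻¹ ≡ 20 (mod 37), so λ ≡ 1.
  x = λ² - 22 - 35 = 1 - 57 ≡ 18; y = λ·(22 - 18) - 9 ≡ 32. → (18, 32)
9P: (18, 32) + (35, 22). λ = (22 - 32)/(35 - 18) ≡ 27/17 mod 37. 17⁻¹ ≡ 24 (mod 37) since 17·24 = 408 ≡ 1, so λ ≡ 19.
  x = λ² - 18 - 35 = 361 - 53 ≡ 12; y = λ·(18 - 12) - 32 ≡ 8. → (12, 8)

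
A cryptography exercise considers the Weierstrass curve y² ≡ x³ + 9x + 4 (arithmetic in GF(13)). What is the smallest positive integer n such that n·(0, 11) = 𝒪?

7

2P: tangent at (0, 11): λ = (3·0² + 9)/(2·11) ≡ 9/9. 9⁻¹ ≡ 3 (mod 13), so λ ≡ 9·3 ≡ 1.
  x = λ² - 0 - 0 = 1 - 0 ≡ 1; y = λ·(0 - 1) - 11 ≡ 1. → (1, 1)
3P: (1, 1) + (0, 11). λ = (11 - 1)/(0 - 1) ≡ 10/12 mod 13. 12⁻¹ ≡ 12 (mod 13), so λ ≡ 3.
  x = λ² - 1 - 0 = 9 - 1 ≡ 8; y = λ·(1 - 8) - 1 ≡ 4. → (8, 4)
4P: (8, 4) + (0, 11). λ = (11 - 4)/(0 - 8) ≡ 7/5 mod 13. 5⁻¹ ≡ 8 (mod 13), so λ ≡ 4.
  x = λ² - 8 - 0 = 16 - 8 ≡ 8; y = λ·(8 - 8) - 4 ≡ 9. → (8, 9)
5P: (8, 9) + (0, 11). λ = (11 - 9)/(0 - 8) ≡ 2/5 mod 13. 5⁻¹ ≡ 8 (mod 13), so λ ≡ 3.
  x = λ² - 8 - 0 = 9 - 8 ≡ 1; y = λ·(8 - 1) - 9 ≡ 12. → (1, 12)
6P: (1, 12) + (0, 11). λ = (11 - 12)/(0 - 1) ≡ 12/12 mod 13. 12⁻¹ ≡ 12 (mod 13), so λ ≡ 1.
  x = λ² - 1 - 0 = 1 - 1 ≡ 0; y = λ·(1 - 0) - 12 ≡ 2. → (0, 2)
7P: (0, 2) + (0, 11): same x and y₁ ≡ -y₂, so the sum is 𝒪.
7P = 𝒪, so the order is 7.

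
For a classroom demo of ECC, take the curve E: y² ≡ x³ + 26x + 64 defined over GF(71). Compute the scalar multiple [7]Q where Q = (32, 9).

Double-and-add on 7 = (111)₂. Start with Q = (32, 9) for the leading 1-bit.
double: tangent at (32, 9): λ = (3·32² + 26)/(2·9) ≡ 45/18. 18⁻¹ ≡ 4 (mod 71), so λ ≡ 45·4 ≡ 38.
  x = λ² - 32 - 32 = 1444 - 64 ≡ 31; y = λ·(32 - 31) - 9 ≡ 29. → (31, 29)
add Q: (31, 29) + (32, 9). λ = (9 - 29)/(32 - 31) ≡ 51/1 mod 71. 1⁻¹ ≡ 1 (mod 71), so λ ≡ 51.
  x = λ² - 31 - 32 = 2601 - 63 ≡ 53; y = λ·(31 - 53) - 29 ≡ 56. → (53, 56)
double: tangent at (53, 56): λ = (3·53² + 26)/(2·56) ≡ 4/41. 41⁻¹ ≡ 26 (mod 71), so λ ≡ 4·26 ≡ 33.
  x = λ² - 53 - 53 = 1089 - 106 ≡ 60; y = λ·(53 - 60) - 56 ≡ 68. → (60, 68)
add Q: (60, 68) + (32, 9). λ = (9 - 68)/(32 - 60) ≡ 12/43 mod 71. 43⁻¹ ≡ 38 (mod 71), so λ ≡ 30.
  x = λ² - 60 - 32 = 900 - 92 ≡ 27; y = λ·(60 - 27) - 68 ≡ 70. → (27, 70)

(27, 70)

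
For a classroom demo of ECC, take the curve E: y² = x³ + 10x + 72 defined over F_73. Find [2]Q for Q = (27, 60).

tangent at (27, 60): λ = (3·27² + 10)/(2·60) ≡ 7/47. 47⁻¹ ≡ 14 (mod 73) since 47·14 = 658 ≡ 1, so λ ≡ 7·14 ≡ 25.
  x = λ² - 27 - 27 = 625 - 54 ≡ 60; y = λ·(27 - 60) - 60 ≡ 64. → (60, 64)

(60, 64)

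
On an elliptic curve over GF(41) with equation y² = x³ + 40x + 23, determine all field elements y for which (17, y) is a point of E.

9, 32

x³ + 40x + 23 = 5616 ≡ 40 (mod 41).
Square roots of 40 mod 41: 9 and 32 (since 9² = 81 ≡ 40).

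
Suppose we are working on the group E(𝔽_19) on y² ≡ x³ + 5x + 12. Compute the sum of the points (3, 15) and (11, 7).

(3, 15) + (11, 7). λ = (7 - 15)/(11 - 3) ≡ 11/8 mod 19. 8⁻¹ ≡ 12 (mod 19), so λ ≡ 18.
  x = λ² - 3 - 11 = 324 - 14 ≡ 6; y = λ·(3 - 6) - 15 ≡ 7. → (6, 7)

(6, 7)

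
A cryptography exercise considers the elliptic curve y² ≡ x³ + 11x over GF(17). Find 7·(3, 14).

(14, 12)

Write P = (3, 14).
Double-and-add on 7 = (111)₂. Start with P = (3, 14) for the leading 1-bit.
double: tangent at (3, 14): λ = (3·3² + 11)/(2·14) ≡ 4/11. 11⁻¹ ≡ 14 (mod 17), so λ ≡ 4·14 ≡ 5.
  x = λ² - 3 - 3 = 25 - 6 ≡ 2; y = λ·(3 - 2) - 14 ≡ 8. → (2, 8)
add P: (2, 8) + (3, 14). λ = (14 - 8)/(3 - 2) ≡ 6/1 mod 17. 1⁻¹ ≡ 1 (mod 17), so λ ≡ 6.
  x = λ² - 2 - 3 = 36 - 5 ≡ 14; y = λ·(2 - 14) - 8 ≡ 5. → (14, 5)
double: tangent at (14, 5): λ = (3·14² + 11)/(2·5) ≡ 4/10. 10⁻¹ ≡ 12 (mod 17), so λ ≡ 4·12 ≡ 14.
  x = λ² - 14 - 14 = 196 - 28 ≡ 15; y = λ·(14 - 15) - 5 ≡ 15. → (15, 15)
add P: (15, 15) + (3, 14). λ = (14 - 15)/(3 - 15) ≡ 16/5 mod 17. 5⁻¹ ≡ 7 (mod 17), so λ ≡ 10.
  x = λ² - 15 - 3 = 100 - 18 ≡ 14; y = λ·(15 - 14) - 15 ≡ 12. → (14, 12)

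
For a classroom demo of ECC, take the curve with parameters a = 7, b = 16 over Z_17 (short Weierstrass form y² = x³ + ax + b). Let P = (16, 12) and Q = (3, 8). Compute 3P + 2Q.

First 3P:
Repeated addition: build up to 3P.
2P: tangent at (16, 12): λ = (3·16² + 7)/(2·12) ≡ 10/7. 7⁻¹ ≡ 5 (mod 17), so λ ≡ 10·5 ≡ 16.
  x = λ² - 16 - 16 = 256 - 32 ≡ 3; y = λ·(16 - 3) - 12 ≡ 9. → (3, 9)
3P: (3, 9) + (16, 12). λ = (12 - 9)/(16 - 3) ≡ 3/13 mod 17. 13⁻¹ ≡ 4 (mod 17), so λ ≡ 12.
  x = λ² - 3 - 16 = 144 - 19 ≡ 6; y = λ·(3 - 6) - 9 ≡ 6. → (6, 6)
3P = (6, 6).
Next 2Q:
Repeated addition: build up to 2Q.
2Q: tangent at (3, 8): λ = (3·3² + 7)/(2·8) ≡ 0/16. 16⁻¹ ≡ 16 (mod 17), so λ ≡ 0·16 ≡ 0.
  x = λ² - 3 - 3 = 0 - 6 ≡ 11; y = λ·(3 - 11) - 8 ≡ 9. → (11, 9)
2Q = (11, 9).
Finally 3P + 2Q:
(6, 6) + (11, 9). λ = (9 - 6)/(11 - 6) ≡ 3/5 mod 17. 5⁻¹ ≡ 7 (mod 17), so λ ≡ 4.
  x = λ² - 6 - 11 = 16 - 17 ≡ 16; y = λ·(6 - 16) - 6 ≡ 5. → (16, 5)

(16, 5)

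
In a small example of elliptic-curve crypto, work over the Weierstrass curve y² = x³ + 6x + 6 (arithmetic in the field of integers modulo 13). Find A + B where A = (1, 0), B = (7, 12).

(1, 0) + (7, 12). λ = (12 - 0)/(7 - 1) ≡ 12/6 mod 13. 6⁻¹ ≡ 11 (mod 13) since 6·11 = 66 ≡ 1, so λ ≡ 2.
  x = λ² - 1 - 7 = 4 - 8 ≡ 9; y = λ·(1 - 9) - 0 ≡ 10. → (9, 10)

(9, 10)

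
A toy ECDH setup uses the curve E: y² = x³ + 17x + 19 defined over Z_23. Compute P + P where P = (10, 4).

tangent at (10, 4): λ = (3·10² + 17)/(2·4) ≡ 18/8. 8⁻¹ ≡ 3 (mod 23) since 8·3 = 24 ≡ 1, so λ ≡ 18·3 ≡ 8.
  x = λ² - 10 - 10 = 64 - 20 ≡ 21; y = λ·(10 - 21) - 4 ≡ 0. → (21, 0)

(21, 0)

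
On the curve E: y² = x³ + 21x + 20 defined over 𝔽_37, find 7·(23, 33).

(32, 7)

Write Q = (23, 33).
Repeated addition: build up to 7Q.
2Q: tangent at (23, 33): λ = (3·23² + 21)/(2·33) ≡ 17/29. 29⁻¹ ≡ 23 (mod 37), so λ ≡ 17·23 ≡ 21.
  x = λ² - 23 - 23 = 441 - 46 ≡ 25; y = λ·(23 - 25) - 33 ≡ 36. → (25, 36)
3Q: (25, 36) + (23, 33). λ = (33 - 36)/(23 - 25) ≡ 34/35 mod 37. 35⁻¹ ≡ 18 (mod 37) since 35·18 = 630 ≡ 1, so λ ≡ 20.
  x = λ² - 25 - 23 = 400 - 48 ≡ 19; y = λ·(25 - 19) - 36 ≡ 10. → (19, 10)
4Q: (19, 10) + (23, 33). λ = (33 - 10)/(23 - 19) ≡ 23/4 mod 37. 4⁻¹ ≡ 28 (mod 37) since 4·28 = 112 ≡ 1, so λ ≡ 15.
  x = λ² - 19 - 23 = 225 - 42 ≡ 35; y = λ·(19 - 35) - 10 ≡ 9. → (35, 9)
5Q: (35, 9) + (23, 33). λ = (33 - 9)/(23 - 35) ≡ 24/25 mod 37. 25⁻¹ ≡ 3 (mod 37) since 25·3 = 75 ≡ 1, so λ ≡ 35.
  x = λ² - 35 - 23 = 1225 - 58 ≡ 20; y = λ·(35 - 20) - 9 ≡ 35. → (20, 35)
6Q: (20, 35) + (23, 33). λ = (33 - 35)/(23 - 20) ≡ 35/3 mod 37. 3⁻¹ ≡ 25 (mod 37), so λ ≡ 24.
  x = λ² - 20 - 23 = 576 - 43 ≡ 15; y = λ·(20 - 15) - 35 ≡ 11. → (15, 11)
7Q: (15, 11) + (23, 33). λ = (33 - 11)/(23 - 15) ≡ 22/8 mod 37. 8⁻¹ ≡ 14 (mod 37) since 8·14 = 112 ≡ 1, so λ ≡ 12.
  x = λ² - 15 - 23 = 144 - 38 ≡ 32; y = λ·(15 - 32) - 11 ≡ 7. → (32, 7)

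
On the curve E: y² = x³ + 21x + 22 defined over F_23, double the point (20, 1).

(7, 12)

tangent at (20, 1): λ = (3·20² + 21)/(2·1) ≡ 2/2. 2⁻¹ ≡ 12 (mod 23) since 2·12 = 24 ≡ 1, so λ ≡ 2·12 ≡ 1.
  x = λ² - 20 - 20 = 1 - 40 ≡ 7; y = λ·(20 - 7) - 1 ≡ 12. → (7, 12)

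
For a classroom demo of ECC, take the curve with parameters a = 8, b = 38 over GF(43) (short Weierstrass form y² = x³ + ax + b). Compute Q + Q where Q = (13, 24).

tangent at (13, 24): λ = (3·13² + 8)/(2·24) ≡ 42/5. 5⁻¹ ≡ 26 (mod 43) since 5·26 = 130 ≡ 1, so λ ≡ 42·26 ≡ 17.
  x = λ² - 13 - 13 = 289 - 26 ≡ 5; y = λ·(13 - 5) - 24 ≡ 26. → (5, 26)

(5, 26)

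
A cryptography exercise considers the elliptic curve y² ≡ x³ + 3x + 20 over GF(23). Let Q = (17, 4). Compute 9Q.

(17, 4)

Repeated addition: build up to 9Q.
2Q: tangent at (17, 4): λ = (3·17² + 3)/(2·4) ≡ 19/8. 8⁻¹ ≡ 3 (mod 23), so λ ≡ 19·3 ≡ 11.
  x = λ² - 17 - 17 = 121 - 34 ≡ 18; y = λ·(17 - 18) - 4 ≡ 8. → (18, 8)
3Q: (18, 8) + (17, 4). λ = (4 - 8)/(17 - 18) ≡ 19/22 mod 23. 22⁻¹ ≡ 22 (mod 23), so λ ≡ 4.
  x = λ² - 18 - 17 = 16 - 35 ≡ 4; y = λ·(18 - 4) - 8 ≡ 2. → (4, 2)
4Q: (4, 2) + (17, 4). λ = (4 - 2)/(17 - 4) ≡ 2/13 mod 23. 13⁻¹ ≡ 16 (mod 23) since 13·16 = 208 ≡ 1, so λ ≡ 9.
  x = λ² - 4 - 17 = 81 - 21 ≡ 14; y = λ·(4 - 14) - 2 ≡ 0. → (14, 0)
5Q: (14, 0) + (17, 4). λ = (4 - 0)/(17 - 14) ≡ 4/3 mod 23. 3⁻¹ ≡ 8 (mod 23) since 3·8 = 24 ≡ 1, so λ ≡ 9.
  x = λ² - 14 - 17 = 81 - 31 ≡ 4; y = λ·(14 - 4) - 0 ≡ 21. → (4, 21)
6Q: (4, 21) + (17, 4). λ = (4 - 21)/(17 - 4) ≡ 6/13 mod 23. 13⁻¹ ≡ 16 (mod 23), so λ ≡ 4.
  x = λ² - 4 - 17 = 16 - 21 ≡ 18; y = λ·(4 - 18) - 21 ≡ 15. → (18, 15)
7Q: (18, 15) + (17, 4). λ = (4 - 15)/(17 - 18) ≡ 12/22 mod 23. 22⁻¹ ≡ 22 (mod 23), so λ ≡ 11.
  x = λ² - 18 - 17 = 121 - 35 ≡ 17; y = λ·(18 - 17) - 15 ≡ 19. → (17, 19)
8Q: (17, 19) + (17, 4): same x and y₁ ≡ -y₂, so the sum is the point at infinity.
9Q: the point at infinity + (17, 4) = (17, 4) (identity).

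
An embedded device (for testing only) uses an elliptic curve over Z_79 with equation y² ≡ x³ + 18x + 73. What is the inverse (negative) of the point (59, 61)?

-(59, 61) = (59, -61 mod 79) = (59, 18).

(59, 18)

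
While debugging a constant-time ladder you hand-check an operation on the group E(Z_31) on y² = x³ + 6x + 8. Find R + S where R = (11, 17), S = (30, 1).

(11, 17) + (30, 1). λ = (1 - 17)/(30 - 11) ≡ 15/19 mod 31. 19⁻¹ ≡ 18 (mod 31), so λ ≡ 22.
  x = λ² - 11 - 30 = 484 - 41 ≡ 9; y = λ·(11 - 9) - 17 ≡ 27. → (9, 27)

(9, 27)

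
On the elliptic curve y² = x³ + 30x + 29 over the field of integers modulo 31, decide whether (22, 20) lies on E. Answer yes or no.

no

y² = 20² ≡ 28; x³ + 30x + 29 = 11337 ≡ 22 (mod 31). 28 ≠ 22.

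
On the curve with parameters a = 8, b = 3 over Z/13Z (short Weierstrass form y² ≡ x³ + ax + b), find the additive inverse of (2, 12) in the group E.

-(2, 12) = (2, -12 mod 13) = (2, 1).

(2, 1)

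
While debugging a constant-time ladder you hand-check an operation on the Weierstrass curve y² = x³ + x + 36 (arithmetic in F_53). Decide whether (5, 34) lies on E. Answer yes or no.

no

y² = 34² ≡ 43; x³ + 1x + 36 = 166 ≡ 7 (mod 53). 43 ≠ 7.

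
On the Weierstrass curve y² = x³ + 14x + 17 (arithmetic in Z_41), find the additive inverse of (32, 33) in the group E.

-(32, 33) = (32, -33 mod 41) = (32, 8).

(32, 8)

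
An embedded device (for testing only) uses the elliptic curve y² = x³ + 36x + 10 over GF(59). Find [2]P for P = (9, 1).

tangent at (9, 1): λ = (3·9² + 36)/(2·1) ≡ 43/2. 2⁻¹ ≡ 30 (mod 59), so λ ≡ 43·30 ≡ 51.
  x = λ² - 9 - 9 = 2601 - 18 ≡ 46; y = λ·(9 - 46) - 1 ≡ 0. → (46, 0)

(46, 0)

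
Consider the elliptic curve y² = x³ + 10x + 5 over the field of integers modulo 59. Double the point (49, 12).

tangent at (49, 12): λ = (3·49² + 10)/(2·12) ≡ 15/24. 24⁻¹ ≡ 32 (mod 59), so λ ≡ 15·32 ≡ 8.
  x = λ² - 49 - 49 = 64 - 98 ≡ 25; y = λ·(49 - 25) - 12 ≡ 3. → (25, 3)

(25, 3)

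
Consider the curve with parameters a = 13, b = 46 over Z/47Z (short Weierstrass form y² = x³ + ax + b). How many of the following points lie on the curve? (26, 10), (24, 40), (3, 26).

(26, 10): 10² ≡ 6, rhs ≡ 6 → on.
(24, 40): 40² ≡ 2, rhs ≡ 35 → off.
(3, 26): 26² ≡ 18, rhs ≡ 18 → on.

2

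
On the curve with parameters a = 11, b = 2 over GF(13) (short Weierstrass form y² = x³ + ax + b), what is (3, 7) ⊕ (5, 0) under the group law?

(3, 7) + (5, 0). λ = (0 - 7)/(5 - 3) ≡ 6/2 mod 13. 2⁻¹ ≡ 7 (mod 13), so λ ≡ 3.
  x = λ² - 3 - 5 = 9 - 8 ≡ 1; y = λ·(3 - 1) - 7 ≡ 12. → (1, 12)

(1, 12)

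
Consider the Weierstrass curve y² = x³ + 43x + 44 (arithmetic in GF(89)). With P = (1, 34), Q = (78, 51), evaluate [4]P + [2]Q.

(78, 51)

First 4P:
Repeated addition: build up to 4P.
2P: tangent at (1, 34): λ = (3·1² + 43)/(2·34) ≡ 46/68. 68⁻¹ ≡ 72 (mod 89), so λ ≡ 46·72 ≡ 19.
  x = λ² - 1 - 1 = 361 - 2 ≡ 3; y = λ·(1 - 3) - 34 ≡ 17. → (3, 17)
3P: (3, 17) + (1, 34). λ = (34 - 17)/(1 - 3) ≡ 17/87 mod 89. 87⁻¹ ≡ 44 (mod 89) since 87·44 = 3828 ≡ 1, so λ ≡ 36.
  x = λ² - 3 - 1 = 1296 - 4 ≡ 46; y = λ·(3 - 46) - 17 ≡ 37. → (46, 37)
4P: (46, 37) + (1, 34). λ = (34 - 37)/(1 - 46) ≡ 86/44 mod 89. 44⁻¹ ≡ 87 (mod 89), so λ ≡ 6.
  x = λ² - 46 - 1 = 36 - 47 ≡ 78; y = λ·(46 - 78) - 37 ≡ 38. → (78, 38)
4P = (78, 38).
Next 2Q:
Repeated addition: build up to 2Q.
2Q: tangent at (78, 51): λ = (3·78² + 43)/(2·51) ≡ 50/13. 13⁻¹ ≡ 48 (mod 89), so λ ≡ 50·48 ≡ 86.
  x = λ² - 78 - 78 = 7396 - 156 ≡ 31; y = λ·(78 - 31) - 51 ≡ 75. → (31, 75)
2Q = (31, 75).
Finally 4P + 2Q:
(78, 38) + (31, 75). λ = (75 - 38)/(31 - 78) ≡ 37/42 mod 89. 42⁻¹ ≡ 53 (mod 89), so λ ≡ 3.
  x = λ² - 78 - 31 = 9 - 109 ≡ 78; y = λ·(78 - 78) - 38 ≡ 51. → (78, 51)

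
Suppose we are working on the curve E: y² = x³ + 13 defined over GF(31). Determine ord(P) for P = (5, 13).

5

2P: tangent at (5, 13): λ = (3·5² + 0)/(2·13) ≡ 13/26. 26⁻¹ ≡ 6 (mod 31), so λ ≡ 13·6 ≡ 16.
  x = λ² - 5 - 5 = 256 - 10 ≡ 29; y = λ·(5 - 29) - 13 ≡ 6. → (29, 6)
3P: (29, 6) + (5, 13). λ = (13 - 6)/(5 - 29) ≡ 7/7 mod 31. 7⁻¹ ≡ 9 (mod 31), so λ ≡ 1.
  x = λ² - 29 - 5 = 1 - 34 ≡ 29; y = λ·(29 - 29) - 6 ≡ 25. → (29, 25)
4P: (29, 25) + (5, 13). λ = (13 - 25)/(5 - 29) ≡ 19/7 mod 31. 7⁻¹ ≡ 9 (mod 31) since 7·9 = 63 ≡ 1, so λ ≡ 16.
  x = λ² - 29 - 5 = 256 - 34 ≡ 5; y = λ·(29 - 5) - 25 ≡ 18. → (5, 18)
5P: (5, 18) + (5, 13): same x and y₁ ≡ -y₂, so the sum is the point at infinity.
5P = the point at infinity, so the order is 5.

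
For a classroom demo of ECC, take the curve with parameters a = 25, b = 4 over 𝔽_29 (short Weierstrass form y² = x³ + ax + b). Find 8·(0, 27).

Write G = (0, 27).
Double-and-add on 8 = (1000)₂. Start with G = (0, 27) for the leading 1-bit.
double: tangent at (0, 27): λ = (3·0² + 25)/(2·27) ≡ 25/25. 25⁻¹ ≡ 7 (mod 29), so λ ≡ 25·7 ≡ 1.
  x = λ² - 0 - 0 = 1 - 0 ≡ 1; y = λ·(0 - 1) - 27 ≡ 1. → (1, 1)
double: tangent at (1, 1): λ = (3·1² + 25)/(2·1) ≡ 28/2. 2⁻¹ ≡ 15 (mod 29) since 2·15 = 30 ≡ 1, so λ ≡ 28·15 ≡ 14.
  x = λ² - 1 - 1 = 196 - 2 ≡ 20; y = λ·(1 - 20) - 1 ≡ 23. → (20, 23)
double: tangent at (20, 23): λ = (3·20² + 25)/(2·23) ≡ 7/17. 17⁻¹ ≡ 12 (mod 29), so λ ≡ 7·12 ≡ 26.
  x = λ² - 20 - 20 = 676 - 40 ≡ 27; y = λ·(20 - 27) - 23 ≡ 27. → (27, 27)

(27, 27)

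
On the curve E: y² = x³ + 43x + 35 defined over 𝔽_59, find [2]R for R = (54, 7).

tangent at (54, 7): λ = (3·54² + 43)/(2·7) ≡ 0/14. 14⁻¹ ≡ 38 (mod 59) since 14·38 = 532 ≡ 1, so λ ≡ 0·38 ≡ 0.
  x = λ² - 54 - 54 = 0 - 108 ≡ 10; y = λ·(54 - 10) - 7 ≡ 52. → (10, 52)

(10, 52)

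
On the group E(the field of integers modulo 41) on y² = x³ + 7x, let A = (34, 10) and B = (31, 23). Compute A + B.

(13, 22)

(34, 10) + (31, 23). λ = (23 - 10)/(31 - 34) ≡ 13/38 mod 41. 38⁻¹ ≡ 27 (mod 41) since 38·27 = 1026 ≡ 1, so λ ≡ 23.
  x = λ² - 34 - 31 = 529 - 65 ≡ 13; y = λ·(34 - 13) - 10 ≡ 22. → (13, 22)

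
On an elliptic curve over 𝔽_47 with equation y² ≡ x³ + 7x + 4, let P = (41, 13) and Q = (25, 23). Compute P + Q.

(41, 13) + (25, 23). λ = (23 - 13)/(25 - 41) ≡ 10/31 mod 47. 31⁻¹ ≡ 44 (mod 47) since 31·44 = 1364 ≡ 1, so λ ≡ 17.
  x = λ² - 41 - 25 = 289 - 66 ≡ 35; y = λ·(41 - 35) - 13 ≡ 42. → (35, 42)

(35, 42)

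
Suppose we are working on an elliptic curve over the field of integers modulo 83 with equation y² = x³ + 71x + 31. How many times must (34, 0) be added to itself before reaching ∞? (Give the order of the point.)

2

2P: (34, 0) + (34, 0): same x and y₁ ≡ -y₂, so the sum is ∞.
2P = ∞, so the order is 2.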